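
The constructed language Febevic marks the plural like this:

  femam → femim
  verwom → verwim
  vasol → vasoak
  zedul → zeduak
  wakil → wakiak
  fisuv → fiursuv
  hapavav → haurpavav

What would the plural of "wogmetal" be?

verwom and vasol both have last vowel 'o' yet inflect differently (verwim, vasoak), so the last vowel is not what conditions the rule; the final letter is.
"wogmetal" ends in -l. The stems ending in -l (vasol → vasoak, zedul → zeduak, wakil → wakiak) drop the final letter and add -ak.
So wogmetal → wogmetaak.

wogmetaak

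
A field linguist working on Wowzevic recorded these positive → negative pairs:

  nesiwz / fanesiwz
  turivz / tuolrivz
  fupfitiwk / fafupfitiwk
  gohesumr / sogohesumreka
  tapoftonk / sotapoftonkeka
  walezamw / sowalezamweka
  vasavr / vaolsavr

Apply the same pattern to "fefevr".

feolfevr

"fefevr" has second-to-last letter 'v'. The stems whose second-to-last letter is 'v' (turivz → tuolrivz, vasavr → vaolsavr) insert -ol- after the first vowel.
So fefevr → feolfevr.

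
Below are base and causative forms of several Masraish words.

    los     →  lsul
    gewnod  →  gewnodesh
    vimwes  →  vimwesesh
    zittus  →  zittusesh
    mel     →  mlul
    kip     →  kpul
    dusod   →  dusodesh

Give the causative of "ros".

rsul

los and zittus both end in -s yet inflect differently (lsul, zittusesh), so the final letter is not what conditions the rule; the number of vowels is.
"ros" has 1 vowel. The stems with 1 vowel (kip → kpul, mel → mlul, los → lsul) delete the last vowel and add -ul.
The other pattern: stems with 2 vowels add -esh.
So ros → rsul.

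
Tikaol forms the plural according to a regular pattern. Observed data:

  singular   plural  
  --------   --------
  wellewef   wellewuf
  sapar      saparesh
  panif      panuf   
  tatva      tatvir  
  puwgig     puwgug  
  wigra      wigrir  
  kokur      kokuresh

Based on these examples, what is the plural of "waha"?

"waha" ends in -a. The stems ending in -a (wigra → wigrir, tatva → tatvir) drop the final letter and add -ir.
So waha → wahir.

wahir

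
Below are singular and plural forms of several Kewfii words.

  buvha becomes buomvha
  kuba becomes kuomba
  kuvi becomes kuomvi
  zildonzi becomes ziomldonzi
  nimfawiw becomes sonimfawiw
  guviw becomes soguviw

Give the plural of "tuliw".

kuvi and nimfawiw both have last vowel 'i' yet inflect differently (kuomvi, sonimfawiw), so the last vowel is not what conditions the rule; whether the stem ends in a vowel or a consonant is.
"tuliw" ends in a consonant. The stems ending in a consonant (nimfawiw → sonimfawiw, guviw → soguviw) add the prefix so-.
So tuliw → sotuliw.

sotuliw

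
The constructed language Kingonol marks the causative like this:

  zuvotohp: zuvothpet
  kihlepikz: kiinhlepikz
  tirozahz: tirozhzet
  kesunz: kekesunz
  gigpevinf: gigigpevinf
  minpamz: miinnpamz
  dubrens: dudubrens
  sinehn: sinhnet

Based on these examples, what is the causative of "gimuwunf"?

"gimuwunf" has second-to-last letter 'n'. The stems whose second-to-last letter is 'n' (dubrens → dudubrens, gigpevinf → gigigpevinf, kesunz → kekesunz) repeat the first consonant+vowel as a prefix.
The other patterns: stems whose second-to-last letter is 'h' delete the last vowel and add -et; stems whose second-to-last letter is 'k' or 'm' insert -in- after the first vowel.
So gimuwunf → gigimuwunf.

gigimuwunf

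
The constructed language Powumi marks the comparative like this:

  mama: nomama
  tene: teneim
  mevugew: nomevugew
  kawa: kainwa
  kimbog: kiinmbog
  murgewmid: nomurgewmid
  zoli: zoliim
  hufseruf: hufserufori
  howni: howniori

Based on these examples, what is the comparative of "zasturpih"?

zasturpihim

"zasturpih" begins with z-. The one such stem in the data (zoli → zoliim) adds -im, so the same rule applies.
The other patterns: stems beginning with m- add the prefix no-; stems beginning with k- insert -in- after the first vowel; stems beginning with h- add -ori.
So zasturpih → zasturpihim.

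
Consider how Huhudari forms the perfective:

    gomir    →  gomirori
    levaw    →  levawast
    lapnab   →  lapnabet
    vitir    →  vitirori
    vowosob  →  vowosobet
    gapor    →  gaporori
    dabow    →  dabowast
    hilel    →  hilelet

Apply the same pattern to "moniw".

moniwast

gapor and dabow both have last vowel 'o' yet inflect differently (gaporori, dabowast), so the last vowel is not what conditions the rule; the final letter is.
"moniw" ends in -w. The stems ending in -w (dabow → dabowast, levaw → levawast) add -ast.
So moniw → moniwast.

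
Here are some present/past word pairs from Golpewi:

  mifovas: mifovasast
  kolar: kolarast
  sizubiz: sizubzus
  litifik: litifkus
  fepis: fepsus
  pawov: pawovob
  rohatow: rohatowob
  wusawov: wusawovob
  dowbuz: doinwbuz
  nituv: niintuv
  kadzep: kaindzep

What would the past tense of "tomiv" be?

tomvus

mifovas and fepis both end in -s yet inflect differently (mifovasast, fepsus), so the final letter is not what conditions the rule; the last vowel is.
"tomiv" has last vowel 'i'. The stems whose last vowel is 'i' (sizubiz → sizubzus, litifik → litifkus, fepis → fepsus) delete the last vowel and add -us.
So tomiv → tomvus.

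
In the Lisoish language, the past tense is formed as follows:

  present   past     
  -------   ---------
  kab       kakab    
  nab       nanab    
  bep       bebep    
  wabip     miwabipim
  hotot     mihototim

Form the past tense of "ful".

"ful" has 1 vowel. The stems with 1 vowel (kab → kakab, nab → nanab, bep → bebep) repeat the first consonant+vowel as a prefix.
The other pattern: stems with 2 vowels add mi- … -im around the stem.
So ful → fuful.

fuful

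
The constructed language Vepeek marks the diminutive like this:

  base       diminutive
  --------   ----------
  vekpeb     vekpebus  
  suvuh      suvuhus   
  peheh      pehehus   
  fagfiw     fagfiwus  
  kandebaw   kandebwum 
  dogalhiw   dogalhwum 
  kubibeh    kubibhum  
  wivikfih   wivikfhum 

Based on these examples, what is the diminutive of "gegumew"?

"gegumew" has 3 vowels. The stems with 3 vowels (kandebaw → kandebwum, dogalhiw → dogalhwum, kubibeh → kubibhum) delete the last vowel and add -um.
The other pattern: stems with 2 vowels add -us.
So gegumew → gegumwum.

gegumwum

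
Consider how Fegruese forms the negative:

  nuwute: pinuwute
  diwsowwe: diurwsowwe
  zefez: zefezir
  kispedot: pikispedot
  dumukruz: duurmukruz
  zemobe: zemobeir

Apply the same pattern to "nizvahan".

pinizvahan

dumukruz and zefez both end in -z yet inflect differently (duurmukruz, zefezir), so the final letter is not what conditions the rule; the first letter is.
"nizvahan" begins with n-. The one such stem in the data (nuwute → pinuwute) adds the prefix pi-, so the same rule applies.
The other patterns: stems beginning with d- insert -ur- after the first vowel; stems beginning with z- add -ir.
So nizvahan → pinizvahan.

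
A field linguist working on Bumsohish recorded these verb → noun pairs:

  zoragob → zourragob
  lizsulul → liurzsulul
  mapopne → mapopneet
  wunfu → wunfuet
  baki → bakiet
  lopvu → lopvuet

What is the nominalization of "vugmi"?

lizsulul and wunfu both have last vowel 'u' yet inflect differently (liurzsulul, wunfuet), so the last vowel is not what conditions the rule; whether the stem ends in a vowel or a consonant is.
"vugmi" ends in a vowel. The stems ending in a vowel (mapopne → mapopneet, wunfu → wunfuet, baki → bakiet) add -et.
So vugmi → vugmiet.

vugmiet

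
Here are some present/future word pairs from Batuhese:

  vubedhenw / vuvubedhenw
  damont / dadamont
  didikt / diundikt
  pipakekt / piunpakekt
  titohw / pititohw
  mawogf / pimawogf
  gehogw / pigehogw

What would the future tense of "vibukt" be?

damont and didikt both end in -t yet inflect differently (dadamont, diundikt), so the final letter is not what conditions the rule; the second-to-last letter is.
"vibukt" has second-to-last letter 'k'. The stems whose second-to-last letter is 'k' (didikt → diundikt, pipakekt → piunpakekt) insert -un- after the first vowel.
So vibukt → viunbukt.

viunbukt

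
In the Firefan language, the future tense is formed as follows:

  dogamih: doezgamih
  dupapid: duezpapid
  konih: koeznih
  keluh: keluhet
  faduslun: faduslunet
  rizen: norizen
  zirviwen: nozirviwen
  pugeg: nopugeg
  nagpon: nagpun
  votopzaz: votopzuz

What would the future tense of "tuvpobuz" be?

tuvpobuzet

dogamih and keluh both end in -h yet inflect differently (doezgamih, keluhet), so the final letter is not what conditions the rule; the last vowel is.
"tuvpobuz" has last vowel 'u'. The stems whose last vowel is 'u' (keluh → keluhet, faduslun → faduslunet) add -et.
The other patterns: stems whose last vowel is 'i' insert -ez- after the first vowel; stems whose last vowel is 'e' add the prefix no-; stems whose last vowel is 'a' or 'o' change the last vowel to 'u'.
So tuvpobuz → tuvpobuzet.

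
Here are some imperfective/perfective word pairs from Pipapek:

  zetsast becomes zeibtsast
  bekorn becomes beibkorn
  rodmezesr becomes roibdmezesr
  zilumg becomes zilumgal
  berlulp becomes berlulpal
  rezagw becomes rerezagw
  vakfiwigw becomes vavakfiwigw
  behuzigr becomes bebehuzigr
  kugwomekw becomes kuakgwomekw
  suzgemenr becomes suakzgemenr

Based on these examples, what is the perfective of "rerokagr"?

rodmezesr and behuzigr both end in -r yet inflect differently (roibdmezesr, bebehuzigr), so the final letter is not what conditions the rule; the second-to-last letter is.
"rerokagr" has second-to-last letter 'g'. The stems whose second-to-last letter is 'g' (rezagw → rerezagw, vakfiwigw → vavakfiwigw, behuzigr → bebehuzigr) repeat the first consonant+vowel as a prefix.
So rerokagr → rererokagr.

rererokagr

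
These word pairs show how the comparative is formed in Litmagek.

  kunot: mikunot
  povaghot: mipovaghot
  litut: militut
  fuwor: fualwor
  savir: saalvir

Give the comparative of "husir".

hualsir

kunot and fuwor both have last vowel 'o' yet inflect differently (mikunot, fualwor), so the last vowel is not what conditions the rule; the final letter is.
"husir" ends in -r. The stems ending in -r (fuwor → fualwor, savir → saalvir) insert -al- after the first vowel.
The other pattern: stems ending in -t add the prefix mi-.
So husir → hualsir.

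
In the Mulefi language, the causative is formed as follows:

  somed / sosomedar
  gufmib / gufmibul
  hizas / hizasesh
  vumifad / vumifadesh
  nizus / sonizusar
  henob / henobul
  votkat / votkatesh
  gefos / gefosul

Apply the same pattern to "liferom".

hizas and nizus both end in -s yet inflect differently (hizasesh, sonizusar), so the final letter is not what conditions the rule; the last vowel is.
"liferom" has last vowel 'o'. The stems whose last vowel is 'o' (gefos → gefosul, henob → henobul) add -ul.
So liferom → liferomul.

liferomul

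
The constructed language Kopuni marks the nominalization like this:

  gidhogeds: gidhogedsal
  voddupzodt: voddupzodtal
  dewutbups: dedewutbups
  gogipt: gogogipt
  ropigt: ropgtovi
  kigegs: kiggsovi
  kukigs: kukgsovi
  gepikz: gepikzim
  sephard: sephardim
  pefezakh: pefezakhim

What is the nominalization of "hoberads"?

gidhogeds and dewutbups both end in -s yet inflect differently (gidhogedsal, dedewutbups), so the final letter is not what conditions the rule; the second-to-last letter is.
"hoberads" has second-to-last letter 'd'. The stems whose second-to-last letter is 'd' (gidhogeds → gidhogedsal, voddupzodt → voddupzodtal) add -al.
The other patterns: stems whose second-to-last letter is 'p' repeat the first consonant+vowel as a prefix; stems whose second-to-last letter is 'g' delete the last vowel and add -ovi; stems whose second-to-last letter is 'k' or 'r' add -im.
So hoberads → hoberadsal.

hoberadsal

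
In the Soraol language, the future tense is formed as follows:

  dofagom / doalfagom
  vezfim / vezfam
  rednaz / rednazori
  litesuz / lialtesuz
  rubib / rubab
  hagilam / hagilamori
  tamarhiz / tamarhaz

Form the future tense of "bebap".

bebapori

hagilam and dofagom both end in -m yet inflect differently (hagilamori, doalfagom), so the final letter is not what conditions the rule; the last vowel is.
"bebap" has last vowel 'a'. The stems whose last vowel is 'a' (rednaz → rednazori, hagilam → hagilamori) add -ori.
The other patterns: stems whose last vowel is 'o' or 'u' insert -al- after the first vowel; stems whose last vowel is 'i' change the last vowel to 'a'.
So bebap → bebapori.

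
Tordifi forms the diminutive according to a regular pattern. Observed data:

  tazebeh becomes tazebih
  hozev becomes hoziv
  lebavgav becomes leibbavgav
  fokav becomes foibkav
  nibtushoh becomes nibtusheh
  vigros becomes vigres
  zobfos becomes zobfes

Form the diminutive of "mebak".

hozev and lebavgav both end in -v yet inflect differently (hoziv, leibbavgav), so the final letter is not what conditions the rule; the last vowel is.
"mebak" has last vowel 'a'. The stems whose last vowel is 'a' (lebavgav → leibbavgav, fokav → foibkav) insert -ib- after the first vowel.
So mebak → meibbak.

meibbak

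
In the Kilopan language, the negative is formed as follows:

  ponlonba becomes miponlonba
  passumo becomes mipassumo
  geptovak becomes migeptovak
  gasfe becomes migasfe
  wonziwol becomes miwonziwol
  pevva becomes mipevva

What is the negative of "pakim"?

mipakim

Every pair shown (ponlonba → miponlonba, passumo → mipassumo, geptovak → migeptovak, …) follows the same rule: add the prefix mi-.
So pakim → mipakim.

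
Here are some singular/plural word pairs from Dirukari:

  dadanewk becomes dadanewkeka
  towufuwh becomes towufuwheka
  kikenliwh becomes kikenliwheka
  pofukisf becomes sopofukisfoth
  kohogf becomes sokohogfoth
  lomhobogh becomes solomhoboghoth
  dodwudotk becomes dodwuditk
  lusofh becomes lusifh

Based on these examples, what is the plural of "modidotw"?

modiditw

"modidotw" has second-to-last letter 't'. The one such stem in the data (dodwudotk → dodwuditk) changes the last vowel to 'i' (as does lusofh), so the same rule applies.
The other patterns: stems whose second-to-last letter is 'w' add -eka; stems whose second-to-last letter is 'g' or 's' add so- … -oth around the stem.
So modidotw → modiditw.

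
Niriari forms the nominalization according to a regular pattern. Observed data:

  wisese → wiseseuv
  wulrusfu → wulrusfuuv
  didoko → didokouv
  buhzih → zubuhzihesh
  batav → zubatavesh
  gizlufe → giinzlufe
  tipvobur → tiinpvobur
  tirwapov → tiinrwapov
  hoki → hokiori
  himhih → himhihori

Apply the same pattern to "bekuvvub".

wisese and gizlufe both end in -e yet inflect differently (wiseseuv, giinzlufe), so the final letter is not what conditions the rule; the first letter is.
"bekuvvub" begins with b-. The stems beginning with b- (buhzih → zubuhzihesh, batav → zubatavesh) add zu- … -esh around the stem.
The other patterns: stems beginning with d- or w- add -uv; stems beginning with g- or t- insert -in- after the first vowel; stems beginning with h- add -ori.
So bekuvvub → zubekuvvubesh.

zubekuvvubesh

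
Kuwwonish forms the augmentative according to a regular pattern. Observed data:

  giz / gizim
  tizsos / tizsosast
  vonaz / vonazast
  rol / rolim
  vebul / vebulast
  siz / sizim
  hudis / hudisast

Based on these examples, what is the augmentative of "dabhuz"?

"dabhuz" has 2 vowels. The stems with 2 vowels (tizsos → tizsosast, vebul → vebulast, vonaz → vonazast) add -ast.
The other pattern: stems with 1 vowel add -im.
So dabhuz → dabhuzast.

dabhuzast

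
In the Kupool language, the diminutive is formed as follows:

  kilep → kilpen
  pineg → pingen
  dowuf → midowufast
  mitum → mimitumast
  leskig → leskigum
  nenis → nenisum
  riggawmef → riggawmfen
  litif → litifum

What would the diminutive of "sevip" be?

leskig and pineg both end in -g yet inflect differently (leskigum, pingen), so the final letter is not what conditions the rule; the last vowel is.
"sevip" has last vowel 'i'. The stems whose last vowel is 'i' (litif → litifum, nenis → nenisum, leskig → leskigum) add -um.
So sevip → sevipum.

sevipum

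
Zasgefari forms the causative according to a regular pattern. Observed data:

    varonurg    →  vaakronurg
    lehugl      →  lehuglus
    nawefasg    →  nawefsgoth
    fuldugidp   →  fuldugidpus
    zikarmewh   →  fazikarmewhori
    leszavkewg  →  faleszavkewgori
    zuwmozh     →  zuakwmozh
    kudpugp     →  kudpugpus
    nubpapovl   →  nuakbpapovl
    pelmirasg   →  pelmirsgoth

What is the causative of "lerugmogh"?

lerugmoghus

pelmirasg and leszavkewg both end in -g yet inflect differently (pelmirsgoth, faleszavkewgori), so the final letter is not what conditions the rule; the second-to-last letter is.
"lerugmogh" has second-to-last letter 'g'. The stems whose second-to-last letter is 'g' (kudpugp → kudpugpus, lehugl → lehuglus) add -us.
The other patterns: stems whose second-to-last letter is 's' delete the last vowel and add -oth; stems whose second-to-last letter is 'w' add fa- … -ori around the stem; stems whose second-to-last letter is 'r', 'v' or 'z' insert -ak- after the first vowel.
So lerugmogh → lerugmoghus.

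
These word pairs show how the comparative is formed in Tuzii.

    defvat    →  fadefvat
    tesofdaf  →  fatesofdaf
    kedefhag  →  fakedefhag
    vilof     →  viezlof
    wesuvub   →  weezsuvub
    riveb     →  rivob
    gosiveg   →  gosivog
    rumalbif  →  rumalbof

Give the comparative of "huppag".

tesofdaf and vilof both end in -f yet inflect differently (fatesofdaf, viezlof), so the final letter is not what conditions the rule; the last vowel is.
"huppag" has last vowel 'a'. The stems whose last vowel is 'a' (defvat → fadefvat, tesofdaf → fatesofdaf, kedefhag → fakedefhag) add the prefix fa-.
The other patterns: stems whose last vowel is 'o' or 'u' insert -ez- after the first vowel; stems whose last vowel is 'e' or 'i' change the last vowel to 'o'.
So huppag → fahuppag.

fahuppag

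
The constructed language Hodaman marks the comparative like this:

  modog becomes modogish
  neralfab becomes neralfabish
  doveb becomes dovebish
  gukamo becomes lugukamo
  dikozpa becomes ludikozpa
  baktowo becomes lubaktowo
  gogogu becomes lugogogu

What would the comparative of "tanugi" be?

lutanugi

"tanugi" ends in a vowel. The stems ending in a vowel (gukamo → lugukamo, dikozpa → ludikozpa, baktowo → lubaktowo) add the prefix lu-.
So tanugi → lutanugi.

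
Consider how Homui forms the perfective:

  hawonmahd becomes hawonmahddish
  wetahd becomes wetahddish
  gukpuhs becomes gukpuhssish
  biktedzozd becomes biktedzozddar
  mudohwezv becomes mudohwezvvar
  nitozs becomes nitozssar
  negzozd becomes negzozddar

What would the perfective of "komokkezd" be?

hawonmahd and biktedzozd both end in -d yet inflect differently (hawonmahddish, biktedzozddar), so the final letter is not what conditions the rule; the second-to-last letter is.
"komokkezd" has second-to-last letter 'z'. The stems whose second-to-last letter is 'z' (biktedzozd → biktedzozddar, mudohwezv → mudohwezvvar, nitozs → nitozssar) double the final consonant and add -ar.
The other pattern: stems whose second-to-last letter is 'h' double the final consonant and add -ish.
So komokkezd → komokkezddar.

komokkezddar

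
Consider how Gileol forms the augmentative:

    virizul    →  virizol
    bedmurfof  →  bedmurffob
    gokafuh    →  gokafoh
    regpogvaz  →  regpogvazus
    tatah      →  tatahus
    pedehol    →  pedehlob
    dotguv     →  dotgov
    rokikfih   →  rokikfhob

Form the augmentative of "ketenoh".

tatah and gokafuh both end in -h yet inflect differently (tatahus, gokafoh), so the final letter is not what conditions the rule; the last vowel is.
"ketenoh" has last vowel 'o'. The stems whose last vowel is 'o' (bedmurfof → bedmurffob, pedehol → pedehlob) delete the last vowel and add -ob.
So ketenoh → ketenhob.

ketenhob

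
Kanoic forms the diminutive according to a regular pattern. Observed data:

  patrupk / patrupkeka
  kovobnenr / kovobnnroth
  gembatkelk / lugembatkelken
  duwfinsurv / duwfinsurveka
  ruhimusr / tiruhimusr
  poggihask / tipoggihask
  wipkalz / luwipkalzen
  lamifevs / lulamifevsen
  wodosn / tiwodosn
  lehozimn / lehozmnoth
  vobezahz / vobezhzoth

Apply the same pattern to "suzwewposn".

gembatkelk and patrupk both end in -k yet inflect differently (lugembatkelken, patrupkeka), so the final letter is not what conditions the rule; the second-to-last letter is.
"suzwewposn" has second-to-last letter 's'. The stems whose second-to-last letter is 's' (ruhimusr → tiruhimusr, wodosn → tiwodosn, poggihask → tipoggihask) add the prefix ti-.
The other patterns: stems whose second-to-last letter is 'l' or 'v' add lu- … -en around the stem; stems whose second-to-last letter is 'p' or 'r' add -eka; stems whose second-to-last letter is 'h', 'm' or 'n' delete the last vowel and add -oth.
So suzwewposn → tisuzwewposn.

tisuzwewposn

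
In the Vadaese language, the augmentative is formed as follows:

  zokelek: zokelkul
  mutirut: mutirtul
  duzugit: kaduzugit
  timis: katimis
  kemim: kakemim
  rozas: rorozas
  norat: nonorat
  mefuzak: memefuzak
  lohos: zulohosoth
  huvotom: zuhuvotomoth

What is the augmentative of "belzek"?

belzkul

mutirut and duzugit both end in -t yet inflect differently (mutirtul, kaduzugit), so the final letter is not what conditions the rule; the last vowel is.
"belzek" has last vowel 'e'. The one such stem in the data (zokelek → zokelkul) deletes the last vowel and adds -ul (as does mutirut), so the same rule applies.
The other patterns: stems whose last vowel is 'i' add the prefix ka-; stems whose last vowel is 'a' repeat the first consonant+vowel as a prefix; stems whose last vowel is 'o' add zu- … -oth around the stem.
So belzek → belzkul.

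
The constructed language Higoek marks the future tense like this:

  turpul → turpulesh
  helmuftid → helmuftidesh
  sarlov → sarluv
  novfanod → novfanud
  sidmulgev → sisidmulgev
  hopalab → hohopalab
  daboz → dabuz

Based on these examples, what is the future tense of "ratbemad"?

helmuftid and novfanod both end in -d yet inflect differently (helmuftidesh, novfanud), so the final letter is not what conditions the rule; the last vowel is.
"ratbemad" has last vowel 'a'. The one such stem in the data (hopalab → hohopalab) repeats the first consonant+vowel as a prefix (as does sidmulgev), so the same rule applies.
So ratbemad → raratbemad.

raratbemad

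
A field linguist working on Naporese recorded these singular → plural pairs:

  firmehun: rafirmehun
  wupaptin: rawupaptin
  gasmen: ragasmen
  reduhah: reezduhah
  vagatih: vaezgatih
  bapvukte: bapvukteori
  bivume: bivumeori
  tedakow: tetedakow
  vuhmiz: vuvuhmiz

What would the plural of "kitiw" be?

kikitiw

wupaptin and vagatih both have last vowel 'i' yet inflect differently (rawupaptin, vaezgatih), so the last vowel is not what conditions the rule; the final letter is.
"kitiw" ends in -w. The one such stem in the data (tedakow → tetedakow) repeats the first consonant+vowel as a prefix (as does vuhmiz), so the same rule applies.
The other patterns: stems ending in -n add the prefix ra-; stems ending in -h insert -ez- after the first vowel; stems ending in -e add -ori.
So kitiw → kikitiw.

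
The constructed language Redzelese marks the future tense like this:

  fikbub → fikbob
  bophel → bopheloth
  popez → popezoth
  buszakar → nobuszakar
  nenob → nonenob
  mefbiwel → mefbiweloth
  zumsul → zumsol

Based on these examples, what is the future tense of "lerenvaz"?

bophel and zumsul both end in -l yet inflect differently (bopheloth, zumsol), so the final letter is not what conditions the rule; the last vowel is.
"lerenvaz" has last vowel 'a'. The one such stem in the data (buszakar → nobuszakar) adds the prefix no-, so the same rule applies.
So lerenvaz → nolerenvaz.

nolerenvaz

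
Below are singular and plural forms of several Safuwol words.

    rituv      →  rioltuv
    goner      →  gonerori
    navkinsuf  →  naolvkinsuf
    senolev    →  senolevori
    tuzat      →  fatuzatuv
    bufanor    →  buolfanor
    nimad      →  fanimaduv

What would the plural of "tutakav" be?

rituv and senolev both end in -v yet inflect differently (rioltuv, senolevori), so the final letter is not what conditions the rule; the last vowel is.
"tutakav" has last vowel 'a'. The stems whose last vowel is 'a' (tuzat → fatuzatuv, nimad → fanimaduv) add fa- … -uv around the stem.
The other patterns: stems whose last vowel is 'o' or 'u' insert -ol- after the first vowel; stems whose last vowel is 'e' add -ori.
So tutakav → fatutakavuv.

fatutakavuv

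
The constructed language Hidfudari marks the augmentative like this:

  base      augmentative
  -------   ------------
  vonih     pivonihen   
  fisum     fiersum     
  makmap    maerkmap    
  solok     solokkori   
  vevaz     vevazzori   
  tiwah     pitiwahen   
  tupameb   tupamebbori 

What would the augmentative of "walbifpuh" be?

piwalbifpuhen

"walbifpuh" ends in -h. The stems ending in -h (vonih → pivonihen, tiwah → pitiwahen) add pi- … -en around the stem.
The other patterns: stems ending in -m or -p insert -er- after the first vowel; stems ending in -b, -k or -z double the final consonant and add -ori.
So walbifpuh → piwalbifpuhen.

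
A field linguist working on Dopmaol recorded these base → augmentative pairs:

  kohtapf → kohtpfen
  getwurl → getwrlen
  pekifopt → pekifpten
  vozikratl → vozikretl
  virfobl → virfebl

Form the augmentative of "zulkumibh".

getwurl and vozikratl both end in -l yet inflect differently (getwrlen, vozikretl), so the final letter is not what conditions the rule; the second-to-last letter is.
"zulkumibh" has second-to-last letter 'b'. The one such stem in the data (virfobl → virfebl) changes the last vowel to 'e' (as does vozikratl), so the same rule applies.
The other pattern: stems whose second-to-last letter is 'p' or 'r' delete the last vowel and add -en.
So zulkumibh → zulkumebh.

zulkumebh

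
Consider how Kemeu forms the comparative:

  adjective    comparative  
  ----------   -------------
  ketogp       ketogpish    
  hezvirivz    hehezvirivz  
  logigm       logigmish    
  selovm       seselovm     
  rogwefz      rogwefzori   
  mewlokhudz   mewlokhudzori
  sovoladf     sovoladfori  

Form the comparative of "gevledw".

gevledwori

"gevledw" has second-to-last letter 'd'. The stems whose second-to-last letter is 'd' (sovoladf → sovoladfori, mewlokhudz → mewlokhudzori) add -ori.
So gevledw → gevledwori.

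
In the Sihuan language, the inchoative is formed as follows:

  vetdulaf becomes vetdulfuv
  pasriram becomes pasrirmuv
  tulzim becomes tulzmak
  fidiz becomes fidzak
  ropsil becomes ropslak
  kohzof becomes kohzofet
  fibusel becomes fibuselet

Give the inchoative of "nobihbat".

pasriram and tulzim both end in -m yet inflect differently (pasrirmuv, tulzmak), so the final letter is not what conditions the rule; the last vowel is.
"nobihbat" has last vowel 'a'. The stems whose last vowel is 'a' (vetdulaf → vetdulfuv, pasriram → pasrirmuv) delete the last vowel and add -uv.
The other patterns: stems whose last vowel is 'i' delete the last vowel and add -ak; stems whose last vowel is 'e' or 'o' add -et.
So nobihbat → nobihbtuv.

nobihbtuv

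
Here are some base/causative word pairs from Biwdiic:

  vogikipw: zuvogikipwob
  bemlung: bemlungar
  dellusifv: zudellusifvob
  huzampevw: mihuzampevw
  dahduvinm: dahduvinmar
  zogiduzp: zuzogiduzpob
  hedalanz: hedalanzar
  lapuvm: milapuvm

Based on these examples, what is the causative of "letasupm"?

dahduvinm and lapuvm both end in -m yet inflect differently (dahduvinmar, milapuvm), so the final letter is not what conditions the rule; the second-to-last letter is.
"letasupm" has second-to-last letter 'p'. The one such stem in the data (vogikipw → zuvogikipwob) adds zu- … -ob around the stem, so the same rule applies.
The other patterns: stems whose second-to-last letter is 'n' add -ar; stems whose second-to-last letter is 'v' add the prefix mi-.
So letasupm → zuletasupmob.

zuletasupmob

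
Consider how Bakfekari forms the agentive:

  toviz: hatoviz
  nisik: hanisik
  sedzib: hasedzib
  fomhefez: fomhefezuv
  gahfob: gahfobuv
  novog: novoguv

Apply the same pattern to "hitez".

"hitez" has last vowel 'e'. The one such stem in the data (fomhefez → fomhefezuv) adds -uv, so the same rule applies.
The other pattern: stems whose last vowel is 'i' add the prefix ha-.
So hitez → hitezuv.

hitezuv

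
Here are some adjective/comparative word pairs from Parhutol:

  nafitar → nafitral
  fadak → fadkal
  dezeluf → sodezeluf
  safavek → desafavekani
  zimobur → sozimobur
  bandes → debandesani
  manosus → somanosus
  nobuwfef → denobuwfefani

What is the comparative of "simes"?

desimesani

safavek and fadak both end in -k yet inflect differently (desafavekani, fadkal), so the final letter is not what conditions the rule; the last vowel is.
"simes" has last vowel 'e'. The stems whose last vowel is 'e' (nobuwfef → denobuwfefani, bandes → debandesani, safavek → desafavekani) add de- … -ani around the stem.
So simes → desimesani.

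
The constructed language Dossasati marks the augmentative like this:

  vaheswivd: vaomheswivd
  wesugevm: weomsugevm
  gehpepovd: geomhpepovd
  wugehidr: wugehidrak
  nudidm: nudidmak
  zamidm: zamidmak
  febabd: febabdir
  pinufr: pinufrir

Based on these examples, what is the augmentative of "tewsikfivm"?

wesugevm and nudidm both end in -m yet inflect differently (weomsugevm, nudidmak), so the final letter is not what conditions the rule; the second-to-last letter is.
"tewsikfivm" has second-to-last letter 'v'. The stems whose second-to-last letter is 'v' (vaheswivd → vaomheswivd, wesugevm → weomsugevm, gehpepovd → geomhpepovd) insert -om- after the first vowel.
The other patterns: stems whose second-to-last letter is 'd' add -ak; stems whose second-to-last letter is 'b' or 'f' add -ir.
So tewsikfivm → teomwsikfivm.

teomwsikfivm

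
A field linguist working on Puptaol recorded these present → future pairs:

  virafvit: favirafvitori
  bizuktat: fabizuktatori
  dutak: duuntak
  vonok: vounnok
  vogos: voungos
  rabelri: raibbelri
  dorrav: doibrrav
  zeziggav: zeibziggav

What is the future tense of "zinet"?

fazinetori

"zinet" ends in -t. The stems ending in -t (virafvit → favirafvitori, bizuktat → fabizuktatori) add fa- … -ori around the stem.
So zinet → fazinetori.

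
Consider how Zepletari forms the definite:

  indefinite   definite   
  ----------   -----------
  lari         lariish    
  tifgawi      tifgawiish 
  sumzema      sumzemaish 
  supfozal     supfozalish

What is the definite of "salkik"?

salkikish

Every pair shown (lari → lariish, tifgawi → tifgawiish, sumzema → sumzemaish, …) follows the same rule: add -ish.
So salkik → salkikish.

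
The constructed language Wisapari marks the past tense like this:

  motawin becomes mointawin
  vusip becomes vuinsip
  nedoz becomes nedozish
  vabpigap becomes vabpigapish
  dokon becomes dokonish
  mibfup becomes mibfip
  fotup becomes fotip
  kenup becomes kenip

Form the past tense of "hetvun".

vusip and vabpigap both end in -p yet inflect differently (vuinsip, vabpigapish), so the final letter is not what conditions the rule; the last vowel is.
"hetvun" has last vowel 'u'. The stems whose last vowel is 'u' (mibfup → mibfip, fotup → fotip, kenup → kenip) change the last vowel to 'i'.
The other patterns: stems whose last vowel is 'i' insert -in- after the first vowel; stems whose last vowel is 'a' or 'o' add -ish.
So hetvun → hetvin.

hetvin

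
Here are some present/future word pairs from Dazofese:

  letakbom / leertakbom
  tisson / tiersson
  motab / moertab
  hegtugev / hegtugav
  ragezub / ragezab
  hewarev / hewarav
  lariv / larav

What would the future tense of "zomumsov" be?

zoermumsov

motab and ragezub both end in -b yet inflect differently (moertab, ragezab), so the final letter is not what conditions the rule; the last vowel is.
"zomumsov" has last vowel 'o'. The stems whose last vowel is 'o' (letakbom → leertakbom, tisson → tiersson) insert -er- after the first vowel.
So zomumsov → zoermumsov.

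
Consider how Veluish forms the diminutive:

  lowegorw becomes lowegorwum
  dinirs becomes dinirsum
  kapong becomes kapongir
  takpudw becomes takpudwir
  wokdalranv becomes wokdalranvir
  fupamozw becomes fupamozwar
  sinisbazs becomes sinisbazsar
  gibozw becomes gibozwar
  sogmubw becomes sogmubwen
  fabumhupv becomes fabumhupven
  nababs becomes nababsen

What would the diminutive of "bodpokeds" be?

lowegorw and takpudw both end in -w yet inflect differently (lowegorwum, takpudwir), so the final letter is not what conditions the rule; the second-to-last letter is.
"bodpokeds" has second-to-last letter 'd'. The one such stem in the data (takpudw → takpudwir) adds -ir, so the same rule applies.
So bodpokeds → bodpokedsir.

bodpokedsir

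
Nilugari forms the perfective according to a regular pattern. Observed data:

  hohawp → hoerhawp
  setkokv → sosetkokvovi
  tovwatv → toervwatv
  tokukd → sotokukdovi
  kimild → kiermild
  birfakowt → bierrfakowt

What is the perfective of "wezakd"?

sowezakdovi

setkokv and tovwatv both end in -v yet inflect differently (sosetkokvovi, toervwatv), so the final letter is not what conditions the rule; the second-to-last letter is.
"wezakd" has second-to-last letter 'k'. The stems whose second-to-last letter is 'k' (setkokv → sosetkokvovi, tokukd → sotokukdovi) add so- … -ovi around the stem.
So wezakd → sowezakdovi.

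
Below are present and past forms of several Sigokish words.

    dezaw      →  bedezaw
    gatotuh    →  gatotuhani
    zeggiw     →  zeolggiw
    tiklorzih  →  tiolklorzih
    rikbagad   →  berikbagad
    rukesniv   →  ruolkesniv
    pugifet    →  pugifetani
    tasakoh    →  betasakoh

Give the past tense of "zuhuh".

tiklorzih and gatotuh both end in -h yet inflect differently (tiolklorzih, gatotuhani), so the final letter is not what conditions the rule; the last vowel is.
"zuhuh" has last vowel 'u'. The one such stem in the data (gatotuh → gatotuhani) adds -ani, so the same rule applies.
So zuhuh → zuhuhani.

zuhuhani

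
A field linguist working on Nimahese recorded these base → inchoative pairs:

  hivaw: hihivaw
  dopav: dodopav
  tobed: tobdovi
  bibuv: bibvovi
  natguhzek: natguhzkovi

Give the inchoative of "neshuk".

"neshuk" has last vowel 'u'. The one such stem in the data (bibuv → bibvovi) deletes the last vowel and adds -ovi (as do tobed, natguhzek), so the same rule applies.
The other pattern: stems whose last vowel is 'a' repeat the first consonant+vowel as a prefix.
So neshuk → neshkovi.

neshkovi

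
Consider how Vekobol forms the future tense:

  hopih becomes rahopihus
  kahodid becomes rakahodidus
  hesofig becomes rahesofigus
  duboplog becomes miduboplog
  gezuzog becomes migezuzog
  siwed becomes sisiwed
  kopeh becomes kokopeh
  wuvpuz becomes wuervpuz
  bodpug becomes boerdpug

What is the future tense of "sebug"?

hesofig and duboplog both end in -g yet inflect differently (rahesofigus, miduboplog), so the final letter is not what conditions the rule; the last vowel is.
"sebug" has last vowel 'u'. The stems whose last vowel is 'u' (wuvpuz → wuervpuz, bodpug → boerdpug) insert -er- after the first vowel.
The other patterns: stems whose last vowel is 'i' add ra- … -us around the stem; stems whose last vowel is 'o' add the prefix mi-; stems whose last vowel is 'e' repeat the first consonant+vowel as a prefix.
So sebug → seerbug.

seerbug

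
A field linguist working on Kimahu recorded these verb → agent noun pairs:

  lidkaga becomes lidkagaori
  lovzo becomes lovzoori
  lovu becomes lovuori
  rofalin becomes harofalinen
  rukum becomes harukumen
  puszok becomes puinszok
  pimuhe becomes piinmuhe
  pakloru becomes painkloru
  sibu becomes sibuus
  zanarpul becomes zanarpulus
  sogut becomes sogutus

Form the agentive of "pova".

poinva

lovu and pakloru both end in -u yet inflect differently (lovuori, painkloru), so the final letter is not what conditions the rule; the first letter is.
"pova" begins with p-. The stems beginning with p- (puszok → puinszok, pimuhe → piinmuhe, pakloru → painkloru) insert -in- after the first vowel.
The other patterns: stems beginning with l- add -ori; stems beginning with r- add ha- … -en around the stem; stems beginning with s- or z- add -us.
So pova → poinva.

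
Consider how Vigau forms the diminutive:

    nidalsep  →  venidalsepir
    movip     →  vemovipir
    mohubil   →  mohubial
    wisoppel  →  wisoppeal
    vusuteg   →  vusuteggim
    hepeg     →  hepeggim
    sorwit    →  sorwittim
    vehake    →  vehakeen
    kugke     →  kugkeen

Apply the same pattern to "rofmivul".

movip and mohubil both have last vowel 'i' yet inflect differently (vemovipir, mohubial), so the last vowel is not what conditions the rule; the final letter is.
"rofmivul" ends in -l. The stems ending in -l (mohubil → mohubial, wisoppel → wisoppeal) drop the final letter and add -al.
The other patterns: stems ending in -p add ve- … -ir around the stem; stems ending in -g or -t double the final consonant and add -im; stems ending in -e add -en.
So rofmivul → rofmivual.

rofmivual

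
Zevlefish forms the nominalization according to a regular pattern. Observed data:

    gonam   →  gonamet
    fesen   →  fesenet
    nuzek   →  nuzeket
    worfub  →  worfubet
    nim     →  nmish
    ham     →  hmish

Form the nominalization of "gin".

gonam and nim both end in -m yet inflect differently (gonamet, nmish), so the final letter is not what conditions the rule; the number of vowels is.
"gin" has 1 vowel. The stems with 1 vowel (nim → nmish, ham → hmish) delete the last vowel and add -ish.
So gin → gnish.

gnish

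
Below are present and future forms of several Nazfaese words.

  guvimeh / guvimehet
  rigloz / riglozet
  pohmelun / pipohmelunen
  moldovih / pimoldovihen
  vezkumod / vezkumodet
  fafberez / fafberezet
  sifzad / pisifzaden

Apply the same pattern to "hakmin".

pihakminen

guvimeh and moldovih both end in -h yet inflect differently (guvimehet, pimoldovihen), so the final letter is not what conditions the rule; the last vowel is.
"hakmin" has last vowel 'i'. The one such stem in the data (moldovih → pimoldovihen) adds pi- … -en around the stem, so the same rule applies.
The other pattern: stems whose last vowel is 'e' or 'o' add -et.
So hakmin → pihakminen.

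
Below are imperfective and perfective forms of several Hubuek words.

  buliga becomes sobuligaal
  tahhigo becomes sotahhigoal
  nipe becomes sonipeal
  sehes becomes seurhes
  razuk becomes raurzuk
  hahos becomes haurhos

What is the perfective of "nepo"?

sonepoal

"nepo" ends in a vowel. The stems ending in a vowel (buliga → sobuligaal, tahhigo → sotahhigoal, nipe → sonipeal) add so- … -al around the stem.
So nepo → sonepoal.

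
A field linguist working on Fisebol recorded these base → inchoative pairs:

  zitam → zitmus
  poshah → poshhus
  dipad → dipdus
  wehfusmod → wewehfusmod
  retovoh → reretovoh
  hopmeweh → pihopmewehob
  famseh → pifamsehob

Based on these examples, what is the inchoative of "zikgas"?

"zikgas" has last vowel 'a'. The stems whose last vowel is 'a' (zitam → zitmus, poshah → poshhus, dipad → dipdus) delete the last vowel and add -us.
So zikgas → zikgsus.

zikgsus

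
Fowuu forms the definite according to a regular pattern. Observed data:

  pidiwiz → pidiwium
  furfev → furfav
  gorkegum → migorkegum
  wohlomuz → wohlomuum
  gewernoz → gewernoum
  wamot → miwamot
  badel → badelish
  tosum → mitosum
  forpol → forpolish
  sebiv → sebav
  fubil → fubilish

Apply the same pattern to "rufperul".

rufperulish

pidiwiz and sebiv both have last vowel 'i' yet inflect differently (pidiwium, sebav), so the last vowel is not what conditions the rule; the final letter is.
"rufperul" ends in -l. The stems ending in -l (forpol → forpolish, fubil → fubilish, badel → badelish) add -ish.
So rufperul → rufperulish.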